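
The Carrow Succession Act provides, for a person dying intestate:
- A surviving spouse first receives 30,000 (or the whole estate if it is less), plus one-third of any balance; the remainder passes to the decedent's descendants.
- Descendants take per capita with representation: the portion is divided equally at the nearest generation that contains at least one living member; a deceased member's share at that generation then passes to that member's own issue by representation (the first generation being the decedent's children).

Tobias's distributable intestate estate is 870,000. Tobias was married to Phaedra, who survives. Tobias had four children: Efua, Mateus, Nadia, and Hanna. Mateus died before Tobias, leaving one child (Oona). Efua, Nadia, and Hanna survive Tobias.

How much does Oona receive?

Phaedra first takes 30,000, leaving a balance of 840,000. Phaedra then takes one-third of the balance (280,000), for a total of 310,000. The remaining 560,000 passes to the descendants.
The descendants' portion (560,000) is divided into 4 shares of 140,000: Efua, Nadia, and Hanna each take 140,000; Mateus's 140,000 share passes to Mateus's issue.
Mateus's share (140,000) passes entirely to Oona.

Oona receives 140,000.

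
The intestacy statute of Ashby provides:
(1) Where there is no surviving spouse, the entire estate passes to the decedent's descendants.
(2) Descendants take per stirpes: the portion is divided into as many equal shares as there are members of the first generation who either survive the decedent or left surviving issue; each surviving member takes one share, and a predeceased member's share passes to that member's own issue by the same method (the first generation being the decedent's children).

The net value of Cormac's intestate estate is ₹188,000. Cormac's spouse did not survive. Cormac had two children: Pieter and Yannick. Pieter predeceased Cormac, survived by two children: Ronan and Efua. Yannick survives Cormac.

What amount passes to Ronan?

Ronan receives ₹47,000.

The entire ₹188,000 passes to the descendants.
That amount (₹188,000) is divided into 2 shares of ₹94,000: Yannick takes ₹94,000; Pieter's ₹94,000 share passes to Pieter's issue.
Pieter's share (₹94,000) is divided into 2 shares of ₹47,000: Ronan and Efua each take ₹47,000.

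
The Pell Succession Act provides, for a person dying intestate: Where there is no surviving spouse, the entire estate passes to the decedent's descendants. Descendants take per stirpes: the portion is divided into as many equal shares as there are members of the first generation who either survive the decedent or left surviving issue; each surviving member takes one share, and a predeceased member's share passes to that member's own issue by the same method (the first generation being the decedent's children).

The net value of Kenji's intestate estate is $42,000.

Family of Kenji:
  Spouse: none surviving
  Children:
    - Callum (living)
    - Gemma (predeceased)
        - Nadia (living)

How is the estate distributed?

The entire $42,000 passes to the descendants.
That amount ($42,000) is divided into 2 shares of $21,000: Callum takes $21,000; Gemma's $21,000 share passes to Gemma's issue.
Gemma's share ($21,000) passes entirely to Nadia.

Callum: $21,000; Nadia: $21,000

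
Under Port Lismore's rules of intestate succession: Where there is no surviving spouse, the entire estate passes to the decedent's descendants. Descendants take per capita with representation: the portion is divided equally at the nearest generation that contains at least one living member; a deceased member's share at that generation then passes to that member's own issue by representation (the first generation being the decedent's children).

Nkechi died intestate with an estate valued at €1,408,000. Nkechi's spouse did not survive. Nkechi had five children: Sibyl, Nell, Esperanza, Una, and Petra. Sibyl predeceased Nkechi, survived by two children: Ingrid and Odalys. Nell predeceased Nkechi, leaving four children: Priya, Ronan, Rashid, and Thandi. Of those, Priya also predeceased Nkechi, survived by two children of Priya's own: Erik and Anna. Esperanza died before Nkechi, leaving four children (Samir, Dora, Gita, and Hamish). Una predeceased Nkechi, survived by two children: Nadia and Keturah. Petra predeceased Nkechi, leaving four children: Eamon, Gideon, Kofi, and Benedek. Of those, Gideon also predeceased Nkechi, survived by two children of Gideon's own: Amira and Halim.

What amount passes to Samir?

Samir receives €88,000.

The entire €1,408,000 passes to the descendants.
No child survives, so the initial division is made at the grandchildren's generation.
That amount (€1,408,000) is divided into 16 shares of €88,000: Ingrid, Odalys, Ronan, Rashid, Thandi, Samir, Dora, Gita, Hamish, Nadia, Keturah, Eamon, Kofi, and Benedek each take €88,000; Priya's €88,000 share passes to Priya's issue; Gideon's €88,000 share passes to Gideon's issue.
Priya's share (€88,000) is divided into 2 shares of €44,000: Erik and Anna each take €44,000.
Gideon's share (€88,000) is divided into 2 shares of €44,000: Amira and Halim each take €44,000.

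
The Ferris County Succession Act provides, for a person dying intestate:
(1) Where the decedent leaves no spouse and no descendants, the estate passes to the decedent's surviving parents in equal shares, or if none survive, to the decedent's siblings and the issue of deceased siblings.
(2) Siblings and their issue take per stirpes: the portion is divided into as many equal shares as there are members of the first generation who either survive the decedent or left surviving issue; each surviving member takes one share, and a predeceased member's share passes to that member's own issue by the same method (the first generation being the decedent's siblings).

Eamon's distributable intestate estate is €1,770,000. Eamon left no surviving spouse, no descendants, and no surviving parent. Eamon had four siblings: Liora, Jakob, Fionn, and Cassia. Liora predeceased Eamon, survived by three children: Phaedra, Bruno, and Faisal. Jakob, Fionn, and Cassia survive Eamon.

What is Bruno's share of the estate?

The entire €1,770,000 passes to the siblings and their issue.
That amount (€1,770,000) is divided into 4 shares of €442,500: Jakob, Fionn, and Cassia each take €442,500; Liora's €442,500 share passes to Liora's issue.
Liora's share (€442,500) is divided into 3 shares of €147,500: Phaedra, Bruno, and Faisal each take €147,500.

Bruno receives €147,500.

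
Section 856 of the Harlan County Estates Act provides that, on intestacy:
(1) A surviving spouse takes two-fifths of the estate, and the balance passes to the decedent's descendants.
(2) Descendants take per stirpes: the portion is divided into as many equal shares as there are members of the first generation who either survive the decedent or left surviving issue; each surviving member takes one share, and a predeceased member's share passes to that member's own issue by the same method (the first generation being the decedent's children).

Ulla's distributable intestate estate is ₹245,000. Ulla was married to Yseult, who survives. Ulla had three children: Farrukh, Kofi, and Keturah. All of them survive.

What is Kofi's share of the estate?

Yseult takes two-fifths of ₹245,000 = ₹98,000. The remaining ₹147,000 passes to the descendants.
The descendants' portion (₹147,000) is divided into 3 shares of ₹49,000: Farrukh, Kofi, and Keturah each take ₹49,000.

Kofi receives ₹49,000.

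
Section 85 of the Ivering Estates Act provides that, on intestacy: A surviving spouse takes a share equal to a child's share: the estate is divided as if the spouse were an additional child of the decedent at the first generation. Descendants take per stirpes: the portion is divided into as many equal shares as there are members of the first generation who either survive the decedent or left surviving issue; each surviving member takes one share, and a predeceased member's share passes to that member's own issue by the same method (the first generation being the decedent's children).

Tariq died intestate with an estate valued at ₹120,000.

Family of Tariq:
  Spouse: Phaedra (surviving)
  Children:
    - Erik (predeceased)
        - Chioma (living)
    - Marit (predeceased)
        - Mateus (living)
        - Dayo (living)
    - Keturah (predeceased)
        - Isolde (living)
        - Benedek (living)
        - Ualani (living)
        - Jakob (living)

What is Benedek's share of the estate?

The spouse counts as an additional share at the children's level, so there are 4 primary shares of ₹30,000. Phaedra takes one such share (₹30,000).
The children's combined portion (₹90,000) is divided into 3 shares of ₹30,000: Erik's ₹30,000 share passes to Erik's issue; Marit's ₹30,000 share passes to Marit's issue; Keturah's ₹30,000 share passes to Keturah's issue.
Erik's share (₹30,000) passes entirely to Chioma.
Marit's share (₹30,000) is divided into 2 shares of ₹15,000: Mateus and Dayo each take ₹15,000.
Keturah's share (₹30,000) is divided into 4 shares of ₹7,500: Isolde, Benedek, Ualani, and Jakob each take ₹7,500.

Benedek receives ₹7,500.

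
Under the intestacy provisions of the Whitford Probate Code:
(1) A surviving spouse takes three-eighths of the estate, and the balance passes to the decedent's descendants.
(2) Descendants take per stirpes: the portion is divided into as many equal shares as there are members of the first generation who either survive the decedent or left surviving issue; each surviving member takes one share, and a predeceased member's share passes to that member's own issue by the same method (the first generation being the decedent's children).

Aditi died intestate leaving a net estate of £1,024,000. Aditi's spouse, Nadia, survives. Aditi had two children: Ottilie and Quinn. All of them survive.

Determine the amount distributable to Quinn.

Quinn receives £320,000.

Nadia takes three-eighths of £1,024,000 = £384,000. The remaining £640,000 passes to the descendants.
The descendants' portion (£640,000) is divided into 2 shares of £320,000: Ottilie and Quinn each take £320,000.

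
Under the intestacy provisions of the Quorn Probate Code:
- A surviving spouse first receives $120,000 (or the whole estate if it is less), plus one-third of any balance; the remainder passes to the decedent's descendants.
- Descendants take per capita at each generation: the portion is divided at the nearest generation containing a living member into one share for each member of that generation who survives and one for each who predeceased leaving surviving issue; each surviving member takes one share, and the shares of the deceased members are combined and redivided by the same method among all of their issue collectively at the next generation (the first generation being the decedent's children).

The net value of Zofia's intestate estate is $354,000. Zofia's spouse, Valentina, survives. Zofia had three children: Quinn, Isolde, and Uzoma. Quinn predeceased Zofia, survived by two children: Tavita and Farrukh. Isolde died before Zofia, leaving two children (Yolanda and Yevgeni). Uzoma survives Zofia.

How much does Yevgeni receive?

Valentina first takes $120,000, leaving a balance of $234,000. Valentina then takes one-third of the balance ($78,000), for a total of $198,000. The remaining $156,000 passes to the descendants.
The descendants' portion ($156,000) is divided at the children's generation into 3 shares of $52,000. Uzoma takes $52,000. The 2 shares of the deceased (Quinn and Isolde) are combined into a pool of $104,000.
That pool ($104,000) is divided at the grandchildren's generation equally among Tavita, Farrukh, Yolanda, and Yevgeni: $26,000 each.

Yevgeni receives $26,000.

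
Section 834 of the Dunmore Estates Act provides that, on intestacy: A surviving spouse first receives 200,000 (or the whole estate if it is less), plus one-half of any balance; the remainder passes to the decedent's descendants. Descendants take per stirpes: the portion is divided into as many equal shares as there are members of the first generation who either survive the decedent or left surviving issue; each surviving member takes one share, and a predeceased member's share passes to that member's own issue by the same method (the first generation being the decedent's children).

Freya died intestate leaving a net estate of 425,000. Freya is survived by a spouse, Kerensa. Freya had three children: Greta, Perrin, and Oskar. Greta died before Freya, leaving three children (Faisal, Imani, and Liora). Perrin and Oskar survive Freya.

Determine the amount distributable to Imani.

Imani receives 12,500.

Kerensa first takes 200,000, leaving a balance of 225,000. Kerensa then takes one-half of the balance (112,500), for a total of 312,500. The remaining 112,500 passes to the descendants.
The descendants' portion (112,500) is divided into 3 shares of 37,500: Perrin and Oskar each take 37,500; Greta's 37,500 share passes to Greta's issue.
Greta's share (37,500) is divided into 3 shares of 12,500: Faisal, Imani, and Liora each take 12,500.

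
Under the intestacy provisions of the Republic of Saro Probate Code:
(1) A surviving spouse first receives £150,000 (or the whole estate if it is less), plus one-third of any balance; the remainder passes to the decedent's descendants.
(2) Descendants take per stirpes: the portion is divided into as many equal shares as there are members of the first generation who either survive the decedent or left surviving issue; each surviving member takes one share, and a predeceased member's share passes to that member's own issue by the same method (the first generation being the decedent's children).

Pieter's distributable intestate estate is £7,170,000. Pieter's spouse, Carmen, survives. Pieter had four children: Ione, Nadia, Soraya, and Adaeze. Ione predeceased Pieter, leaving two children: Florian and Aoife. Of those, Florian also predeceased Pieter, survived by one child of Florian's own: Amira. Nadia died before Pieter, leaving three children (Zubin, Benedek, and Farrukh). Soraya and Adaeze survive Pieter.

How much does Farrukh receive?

Farrukh receives £390,000.

Carmen first takes £150,000, leaving a balance of £7,020,000. Carmen then takes one-third of the balance (£2,340,000), for a total of £2,490,000. The remaining £4,680,000 passes to the descendants.
The descendants' portion (£4,680,000) is divided into 4 shares of £1,170,000: Soraya and Adaeze each take £1,170,000; Ione's £1,170,000 share passes to Ione's issue; Nadia's £1,170,000 share passes to Nadia's issue.
Ione's share (£1,170,000) is divided into 2 shares of £585,000: Aoife takes £585,000; Florian's £585,000 share passes to Florian's issue.
Florian's share (£585,000) passes entirely to Amira.
Nadia's share (£1,170,000) is divided into 3 shares of £390,000: Zubin, Benedek, and Farrukh each take £390,000.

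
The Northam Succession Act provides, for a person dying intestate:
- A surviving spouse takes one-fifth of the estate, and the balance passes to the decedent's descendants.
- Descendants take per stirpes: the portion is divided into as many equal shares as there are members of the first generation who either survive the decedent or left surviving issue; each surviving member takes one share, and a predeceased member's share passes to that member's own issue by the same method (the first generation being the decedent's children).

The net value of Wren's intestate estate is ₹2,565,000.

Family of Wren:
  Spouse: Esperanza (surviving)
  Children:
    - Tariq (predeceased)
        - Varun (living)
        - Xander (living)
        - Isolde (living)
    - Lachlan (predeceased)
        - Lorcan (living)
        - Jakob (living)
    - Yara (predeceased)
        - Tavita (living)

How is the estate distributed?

Esperanza takes one-fifth of ₹2,565,000 = ₹513,000. The remaining ₹2,052,000 passes to the descendants.
The descendants' portion (₹2,052,000) is divided into 3 shares of ₹684,000: Tariq's ₹684,000 share passes to Tariq's issue; Lachlan's ₹684,000 share passes to Lachlan's issue; Yara's ₹684,000 share passes to Yara's issue.
Tariq's share (₹684,000) is divided into 3 shares of ₹228,000: Varun, Xander, and Isolde each take ₹228,000.
Lachlan's share (₹684,000) is divided into 2 shares of ₹342,000: Lorcan and Jakob each take ₹342,000.
Yara's share (₹684,000) passes entirely to Tavita.

Esperanza: ₹513,000; Varun: ₹228,000; Xander: ₹228,000; Isolde: ₹228,000; Lorcan: ₹342,000; Jakob: ₹342,000; Tavita: ₹684,000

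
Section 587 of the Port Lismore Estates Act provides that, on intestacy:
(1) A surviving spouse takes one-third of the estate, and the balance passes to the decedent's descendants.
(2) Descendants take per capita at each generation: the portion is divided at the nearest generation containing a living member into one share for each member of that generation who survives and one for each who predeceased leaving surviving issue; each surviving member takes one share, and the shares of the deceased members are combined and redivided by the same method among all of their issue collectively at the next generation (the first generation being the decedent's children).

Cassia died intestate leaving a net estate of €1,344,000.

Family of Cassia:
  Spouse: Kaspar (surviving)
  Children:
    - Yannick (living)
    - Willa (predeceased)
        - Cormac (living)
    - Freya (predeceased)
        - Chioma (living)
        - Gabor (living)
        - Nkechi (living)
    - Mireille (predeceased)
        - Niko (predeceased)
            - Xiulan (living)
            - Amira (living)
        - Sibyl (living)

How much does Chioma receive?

Chioma receives €112,000.

Kaspar takes one-third of €1,344,000 = €448,000. The remaining €896,000 passes to the descendants.
The descendants' portion (€896,000) is divided at the children's generation into 4 shares of €224,000. Yannick takes €224,000. The 3 shares of the deceased (Willa, Freya, and Mireille) are combined into a pool of €672,000.
That pool (€672,000) is divided at the grandchildren's generation into 6 shares of €112,000. Cormac, Chioma, Gabor, Nkechi, and Sibyl each take €112,000. The remaining share for the deceased Niko (€112,000) is carried to the next generation.
That pool (€112,000) is divided at the great-grandchildren's generation equally among Xiulan and Amira: €56,000 each.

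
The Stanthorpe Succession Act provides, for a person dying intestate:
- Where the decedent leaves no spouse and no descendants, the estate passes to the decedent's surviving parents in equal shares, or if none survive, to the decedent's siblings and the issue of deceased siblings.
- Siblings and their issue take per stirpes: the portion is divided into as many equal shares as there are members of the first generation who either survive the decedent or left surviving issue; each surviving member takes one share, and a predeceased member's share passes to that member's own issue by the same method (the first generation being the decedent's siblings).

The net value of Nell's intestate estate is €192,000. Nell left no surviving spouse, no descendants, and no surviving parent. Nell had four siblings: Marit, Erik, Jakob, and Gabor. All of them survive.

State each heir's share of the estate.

The entire €192,000 passes to the siblings and their issue.
That amount (€192,000) is divided into 4 shares of €48,000: Marit, Erik, Jakob, and Gabor each take €48,000.

Marit: €48,000; Erik: €48,000; Jakob: €48,000; Gabor: €48,000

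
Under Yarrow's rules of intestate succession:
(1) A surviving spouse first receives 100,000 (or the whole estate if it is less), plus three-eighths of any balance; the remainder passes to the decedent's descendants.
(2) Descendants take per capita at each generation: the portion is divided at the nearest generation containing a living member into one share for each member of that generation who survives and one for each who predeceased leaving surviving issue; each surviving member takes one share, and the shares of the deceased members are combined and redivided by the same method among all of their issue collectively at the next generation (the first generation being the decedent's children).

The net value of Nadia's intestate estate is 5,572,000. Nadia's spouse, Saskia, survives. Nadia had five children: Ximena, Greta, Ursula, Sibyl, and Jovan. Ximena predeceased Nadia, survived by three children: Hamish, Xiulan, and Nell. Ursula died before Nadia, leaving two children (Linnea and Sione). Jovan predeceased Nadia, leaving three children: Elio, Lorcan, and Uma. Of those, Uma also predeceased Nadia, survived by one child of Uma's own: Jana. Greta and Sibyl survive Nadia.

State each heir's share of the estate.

Saskia first takes 100,000, leaving a balance of 5,472,000. Saskia then takes three-eighths of the balance (2,052,000), for a total of 2,152,000. The remaining 3,420,000 passes to the descendants.
The descendants' portion (3,420,000) is divided at the children's generation into 5 shares of 684,000. Greta and Sibyl each take 684,000. The 3 shares of the deceased (Ximena, Ursula, and Jovan) are combined into a pool of 2,052,000.
That pool (2,052,000) is divided at the grandchildren's generation into 8 shares of 256,500. Hamish, Xiulan, Nell, Linnea, Sione, Elio, and Lorcan each take 256,500. The remaining share for the deceased Uma (256,500) is carried to the next generation.
That pool (256,500) passes entirely to Jana, the sole taker at the great-grandchildren's generation.

Saskia: 2,152,000; Hamish: 256,500; Xiulan: 256,500; Nell: 256,500; Greta: 684,000; Linnea: 256,500; Sione: 256,500; Sibyl: 684,000; Elio: 256,500; Lorcan: 256,500; Jana: 256,500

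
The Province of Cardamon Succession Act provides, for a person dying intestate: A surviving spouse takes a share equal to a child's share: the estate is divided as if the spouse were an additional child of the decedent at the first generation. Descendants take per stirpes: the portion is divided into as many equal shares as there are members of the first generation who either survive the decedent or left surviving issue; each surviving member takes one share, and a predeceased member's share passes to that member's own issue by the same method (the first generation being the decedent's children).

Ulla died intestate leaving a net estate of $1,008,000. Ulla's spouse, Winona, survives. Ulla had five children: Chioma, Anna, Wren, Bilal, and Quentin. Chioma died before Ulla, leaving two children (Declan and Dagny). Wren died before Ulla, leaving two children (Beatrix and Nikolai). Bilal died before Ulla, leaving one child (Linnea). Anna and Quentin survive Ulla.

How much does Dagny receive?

The spouse counts as an additional share at the children's level, so there are 6 primary shares of $168,000. Winona takes one such share ($168,000).
The children's combined portion ($840,000) is divided into 5 shares of $168,000: Anna and Quentin each take $168,000; Chioma's $168,000 share passes to Chioma's issue; Wren's $168,000 share passes to Wren's issue; Bilal's $168,000 share passes to Bilal's issue.
Chioma's share ($168,000) is divided into 2 shares of $84,000: Declan and Dagny each take $84,000.
Wren's share ($168,000) is divided into 2 shares of $84,000: Beatrix and Nikolai each take $84,000.
Bilal's share ($168,000) passes entirely to Linnea.

Dagny receives $84,000.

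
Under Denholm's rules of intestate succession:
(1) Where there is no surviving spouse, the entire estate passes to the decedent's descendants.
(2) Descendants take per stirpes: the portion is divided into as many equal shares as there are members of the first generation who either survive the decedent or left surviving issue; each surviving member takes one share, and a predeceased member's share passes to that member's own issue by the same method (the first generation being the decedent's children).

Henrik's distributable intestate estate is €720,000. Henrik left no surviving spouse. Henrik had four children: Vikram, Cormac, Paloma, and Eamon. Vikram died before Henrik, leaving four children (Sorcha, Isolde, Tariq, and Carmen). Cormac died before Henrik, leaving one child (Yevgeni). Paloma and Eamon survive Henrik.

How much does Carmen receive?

The entire €720,000 passes to the descendants.
That amount (€720,000) is divided into 4 shares of €180,000: Paloma and Eamon each take €180,000; Vikram's €180,000 share passes to Vikram's issue; Cormac's €180,000 share passes to Cormac's issue.
Vikram's share (€180,000) is divided into 4 shares of €45,000: Sorcha, Isolde, Tariq, and Carmen each take €45,000.
Cormac's share (€180,000) passes entirely to Yevgeni.

Carmen receives €45,000.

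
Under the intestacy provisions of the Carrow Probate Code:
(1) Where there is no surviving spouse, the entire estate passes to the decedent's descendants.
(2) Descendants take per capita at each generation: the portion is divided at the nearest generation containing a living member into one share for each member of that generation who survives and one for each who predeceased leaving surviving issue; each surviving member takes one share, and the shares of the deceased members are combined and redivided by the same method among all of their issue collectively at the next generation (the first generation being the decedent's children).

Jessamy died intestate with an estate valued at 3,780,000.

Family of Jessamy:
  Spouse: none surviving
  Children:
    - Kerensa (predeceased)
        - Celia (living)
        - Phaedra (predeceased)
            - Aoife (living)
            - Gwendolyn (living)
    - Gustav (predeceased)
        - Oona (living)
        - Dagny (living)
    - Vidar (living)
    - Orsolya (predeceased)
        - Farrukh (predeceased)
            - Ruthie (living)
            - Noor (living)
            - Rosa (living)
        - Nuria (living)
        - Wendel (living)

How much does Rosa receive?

The entire 3,780,000 passes to the descendants.
That amount (3,780,000) is divided at the children's generation into 4 shares of 945,000. Vidar takes 945,000. The 3 shares of the deceased (Kerensa, Gustav, and Orsolya) are combined into a pool of 2,835,000.
That pool (2,835,000) is divided at the grandchildren's generation into 7 shares of 405,000. Celia, Oona, Dagny, Nuria, and Wendel each take 405,000. The 2 shares of the deceased (Phaedra and Farrukh) are combined into a pool of 810,000.
That pool (810,000) is divided at the great-grandchildren's generation equally among Aoife, Gwendolyn, Ruthie, Noor, and Rosa: 162,000 each.

Rosa receives 162,000.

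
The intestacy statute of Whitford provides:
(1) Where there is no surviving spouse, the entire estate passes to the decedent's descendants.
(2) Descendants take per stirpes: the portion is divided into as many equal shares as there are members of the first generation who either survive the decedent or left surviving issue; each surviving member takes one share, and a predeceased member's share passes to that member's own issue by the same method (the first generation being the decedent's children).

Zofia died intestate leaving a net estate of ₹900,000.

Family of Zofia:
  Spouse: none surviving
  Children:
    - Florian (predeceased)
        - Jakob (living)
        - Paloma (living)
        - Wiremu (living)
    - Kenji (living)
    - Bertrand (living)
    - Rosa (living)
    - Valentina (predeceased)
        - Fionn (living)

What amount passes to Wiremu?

Wiremu receives ₹60,000.

The entire ₹900,000 passes to the descendants.
That amount (₹900,000) is divided into 5 shares of ₹180,000: Kenji, Bertrand, and Rosa each take ₹180,000; Florian's ₹180,000 share passes to Florian's issue; Valentina's ₹180,000 share passes to Valentina's issue.
Florian's share (₹180,000) is divided into 3 shares of ₹60,000: Jakob, Paloma, and Wiremu each take ₹60,000.
Valentina's share (₹180,000) passes entirely to Fionn.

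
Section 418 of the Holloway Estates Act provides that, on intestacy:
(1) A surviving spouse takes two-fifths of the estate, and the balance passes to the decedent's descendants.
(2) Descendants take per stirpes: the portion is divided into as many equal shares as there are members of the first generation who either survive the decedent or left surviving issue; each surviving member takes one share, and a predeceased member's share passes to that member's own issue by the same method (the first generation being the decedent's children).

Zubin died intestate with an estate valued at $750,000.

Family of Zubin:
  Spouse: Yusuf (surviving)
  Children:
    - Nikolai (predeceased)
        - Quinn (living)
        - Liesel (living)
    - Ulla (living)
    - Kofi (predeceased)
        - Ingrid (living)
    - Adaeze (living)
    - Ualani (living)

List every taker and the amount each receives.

Yusuf takes two-fifths of $750,000 = $300,000. The remaining $450,000 passes to the descendants.
The descendants' portion ($450,000) is divided into 5 shares of $90,000: Ulla, Adaeze, and Ualani each take $90,000; Nikolai's $90,000 share passes to Nikolai's issue; Kofi's $90,000 share passes to Kofi's issue.
Nikolai's share ($90,000) is divided into 2 shares of $45,000: Quinn and Liesel each take $45,000.
Kofi's share ($90,000) passes entirely to Ingrid.

Yusuf: $300,000; Quinn: $45,000; Liesel: $45,000; Ulla: $90,000; Ingrid: $90,000; Adaeze: $90,000; Ualani: $90,000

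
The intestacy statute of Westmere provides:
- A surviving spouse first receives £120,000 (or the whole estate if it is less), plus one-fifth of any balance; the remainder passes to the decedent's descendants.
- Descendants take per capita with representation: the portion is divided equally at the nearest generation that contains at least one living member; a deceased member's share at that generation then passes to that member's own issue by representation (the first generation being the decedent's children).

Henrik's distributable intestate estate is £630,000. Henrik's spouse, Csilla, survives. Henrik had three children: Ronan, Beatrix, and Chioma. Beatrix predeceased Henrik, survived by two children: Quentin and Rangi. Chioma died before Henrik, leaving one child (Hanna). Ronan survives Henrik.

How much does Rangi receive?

Csilla first takes £120,000, leaving a balance of £510,000. Csilla then takes one-fifth of the balance (£102,000), for a total of £222,000. The remaining £408,000 passes to the descendants.
The descendants' portion (£408,000) is divided into 3 shares of £136,000: Ronan takes £136,000; Beatrix's £136,000 share passes to Beatrix's issue; Chioma's £136,000 share passes to Chioma's issue.
Beatrix's share (£136,000) is divided into 2 shares of £68,000: Quentin and Rangi each take £68,000.
Chioma's share (£136,000) passes entirely to Hanna.

Rangi receives £68,000.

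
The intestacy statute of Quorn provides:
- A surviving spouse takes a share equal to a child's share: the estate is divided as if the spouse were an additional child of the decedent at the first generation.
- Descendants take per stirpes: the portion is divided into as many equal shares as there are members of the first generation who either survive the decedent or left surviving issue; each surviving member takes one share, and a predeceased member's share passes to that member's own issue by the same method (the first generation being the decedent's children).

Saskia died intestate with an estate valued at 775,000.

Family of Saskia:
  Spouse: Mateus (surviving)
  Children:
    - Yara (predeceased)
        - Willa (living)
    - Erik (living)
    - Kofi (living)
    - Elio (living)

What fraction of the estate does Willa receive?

Willa receives 1/5 of the estate.

The spouse counts as an additional share at the children's level, so there are 5 primary shares of 155,000. Mateus takes one such share (155,000).
The children's combined portion (620,000) is divided into 4 shares of 155,000: Erik, Kofi, and Elio each take 155,000; Yara's 155,000 share passes to Yara's issue.
Yara's share (155,000) passes entirely to Willa.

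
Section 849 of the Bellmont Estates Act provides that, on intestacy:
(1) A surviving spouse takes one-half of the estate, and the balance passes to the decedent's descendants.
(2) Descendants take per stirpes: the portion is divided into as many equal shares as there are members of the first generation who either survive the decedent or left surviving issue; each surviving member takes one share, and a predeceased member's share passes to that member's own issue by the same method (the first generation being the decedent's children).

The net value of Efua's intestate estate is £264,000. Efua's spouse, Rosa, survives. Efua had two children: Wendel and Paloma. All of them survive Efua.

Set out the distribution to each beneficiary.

Rosa takes one-half of £264,000 = £132,000. The remaining £132,000 passes to the descendants.
The descendants' portion (£132,000) is divided into 2 shares of £66,000: Wendel and Paloma each take £66,000.

Rosa: £132,000; Wendel: £66,000; Paloma: £66,000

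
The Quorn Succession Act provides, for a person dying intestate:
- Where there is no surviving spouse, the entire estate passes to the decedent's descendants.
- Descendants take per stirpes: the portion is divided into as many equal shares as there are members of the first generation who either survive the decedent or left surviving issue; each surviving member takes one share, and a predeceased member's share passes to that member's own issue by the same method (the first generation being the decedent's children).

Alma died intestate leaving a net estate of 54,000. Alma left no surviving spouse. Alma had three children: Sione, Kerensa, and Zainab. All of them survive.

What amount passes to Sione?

The entire 54,000 passes to the descendants.
That amount (54,000) is divided into 3 shares of 18,000: Sione, Kerensa, and Zainab each take 18,000.

Sione receives 18,000.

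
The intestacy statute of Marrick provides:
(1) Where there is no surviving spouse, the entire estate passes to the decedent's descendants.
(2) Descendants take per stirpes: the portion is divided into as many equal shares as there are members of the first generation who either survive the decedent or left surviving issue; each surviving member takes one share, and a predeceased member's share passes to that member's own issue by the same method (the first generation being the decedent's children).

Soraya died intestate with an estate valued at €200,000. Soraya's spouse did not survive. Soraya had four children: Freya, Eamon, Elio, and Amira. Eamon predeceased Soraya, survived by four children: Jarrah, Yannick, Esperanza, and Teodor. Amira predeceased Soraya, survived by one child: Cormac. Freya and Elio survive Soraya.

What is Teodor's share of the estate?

The entire €200,000 passes to the descendants.
That amount (€200,000) is divided into 4 shares of €50,000: Freya and Elio each take €50,000; Eamon's €50,000 share passes to Eamon's issue; Amira's €50,000 share passes to Amira's issue.
Eamon's share (€50,000) is divided into 4 shares of €12,500: Jarrah, Yannick, Esperanza, and Teodor each take €12,500.
Amira's share (€50,000) passes entirely to Cormac.

Teodor receives €12,500.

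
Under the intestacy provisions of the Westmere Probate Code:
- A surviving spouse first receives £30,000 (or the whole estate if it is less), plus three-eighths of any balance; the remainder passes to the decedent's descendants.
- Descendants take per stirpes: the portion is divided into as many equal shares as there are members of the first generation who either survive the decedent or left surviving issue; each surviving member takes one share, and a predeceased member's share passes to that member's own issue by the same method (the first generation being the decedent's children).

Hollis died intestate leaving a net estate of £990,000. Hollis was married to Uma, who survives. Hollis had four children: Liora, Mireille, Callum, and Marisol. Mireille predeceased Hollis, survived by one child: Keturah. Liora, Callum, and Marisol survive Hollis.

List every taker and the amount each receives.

Uma first takes £30,000, leaving a balance of £960,000. Uma then takes three-eighths of the balance (£360,000), for a total of £390,000. The remaining £600,000 passes to the descendants.
The descendants' portion (£600,000) is divided into 4 shares of £150,000: Liora, Callum, and Marisol each take £150,000; Mireille's £150,000 share passes to Mireille's issue.
Mireille's share (£150,000) passes entirely to Keturah.

Uma: £390,000; Liora: £150,000; Keturah: £150,000; Callum: £150,000; Marisol: £150,000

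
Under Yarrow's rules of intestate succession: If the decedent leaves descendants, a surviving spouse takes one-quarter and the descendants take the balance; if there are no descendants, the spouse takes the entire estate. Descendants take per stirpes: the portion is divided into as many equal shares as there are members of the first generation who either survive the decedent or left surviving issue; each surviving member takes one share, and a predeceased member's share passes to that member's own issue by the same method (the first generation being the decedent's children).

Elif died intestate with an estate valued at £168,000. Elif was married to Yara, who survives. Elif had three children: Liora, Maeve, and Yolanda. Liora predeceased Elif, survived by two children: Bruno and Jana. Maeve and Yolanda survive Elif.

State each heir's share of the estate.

Yara takes one-quarter of £168,000 = £42,000. The remaining £126,000 passes to the descendants.
The descendants' portion (£126,000) is divided into 3 shares of £42,000: Maeve and Yolanda each take £42,000; Liora's £42,000 share passes to Liora's issue.
Liora's share (£42,000) is divided into 2 shares of £21,000: Bruno and Jana each take £21,000.

Yara: £42,000; Bruno: £21,000; Jana: £21,000; Maeve: £42,000; Yolanda: £42,000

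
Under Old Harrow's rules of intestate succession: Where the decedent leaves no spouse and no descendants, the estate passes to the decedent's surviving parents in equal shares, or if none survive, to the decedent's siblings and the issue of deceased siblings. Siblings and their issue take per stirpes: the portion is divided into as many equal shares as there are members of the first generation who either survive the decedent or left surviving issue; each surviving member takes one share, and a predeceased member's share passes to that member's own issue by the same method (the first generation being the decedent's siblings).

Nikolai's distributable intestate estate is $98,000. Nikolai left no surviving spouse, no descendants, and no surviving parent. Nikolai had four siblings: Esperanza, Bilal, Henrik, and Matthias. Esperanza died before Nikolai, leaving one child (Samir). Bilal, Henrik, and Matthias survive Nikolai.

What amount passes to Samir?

The entire $98,000 passes to the siblings and their issue.
That amount ($98,000) is divided into 4 shares of $24,500: Bilal, Henrik, and Matthias each take $24,500; Esperanza's $24,500 share passes to Esperanza's issue.
Esperanza's share ($24,500) passes entirely to Samir.

Samir receives $24,500.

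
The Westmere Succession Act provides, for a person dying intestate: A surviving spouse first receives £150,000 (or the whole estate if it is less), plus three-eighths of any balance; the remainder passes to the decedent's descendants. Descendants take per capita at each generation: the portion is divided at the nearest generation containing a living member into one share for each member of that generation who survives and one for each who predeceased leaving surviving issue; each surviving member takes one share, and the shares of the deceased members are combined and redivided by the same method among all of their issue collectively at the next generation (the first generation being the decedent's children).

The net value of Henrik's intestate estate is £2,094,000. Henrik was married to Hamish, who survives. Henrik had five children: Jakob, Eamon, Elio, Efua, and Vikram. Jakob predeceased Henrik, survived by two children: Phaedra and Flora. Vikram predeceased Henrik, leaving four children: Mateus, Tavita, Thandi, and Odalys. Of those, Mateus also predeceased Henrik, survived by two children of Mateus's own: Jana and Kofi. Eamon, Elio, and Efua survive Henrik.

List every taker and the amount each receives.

Hamish: £879,000; Phaedra: £81,000; Flora: £81,000; Eamon: £243,000; Elio: £243,000; Efua: £243,000; Jana: £40,500; Kofi: £40,500; Tavita: £81,000; Thandi: £81,000; Odalys: £81,000

Hamish first takes £150,000, leaving a balance of £1,944,000. Hamish then takes three-eighths of the balance (£729,000), for a total of £879,000. The remaining £1,215,000 passes to the descendants.
The descendants' portion (£1,215,000) is divided at the children's generation into 5 shares of £243,000. Eamon, Elio, and Efua each take £243,000. The 2 shares of the deceased (Jakob and Vikram) are combined into a pool of £486,000.
That pool (£486,000) is divided at the grandchildren's generation into 6 shares of £81,000. Phaedra, Flora, Tavita, Thandi, and Odalys each take £81,000. The remaining share for the deceased Mateus (£81,000) is carried to the next generation.
That pool (£81,000) is divided at the great-grandchildren's generation equally among Jana and Kofi: £40,500 each.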